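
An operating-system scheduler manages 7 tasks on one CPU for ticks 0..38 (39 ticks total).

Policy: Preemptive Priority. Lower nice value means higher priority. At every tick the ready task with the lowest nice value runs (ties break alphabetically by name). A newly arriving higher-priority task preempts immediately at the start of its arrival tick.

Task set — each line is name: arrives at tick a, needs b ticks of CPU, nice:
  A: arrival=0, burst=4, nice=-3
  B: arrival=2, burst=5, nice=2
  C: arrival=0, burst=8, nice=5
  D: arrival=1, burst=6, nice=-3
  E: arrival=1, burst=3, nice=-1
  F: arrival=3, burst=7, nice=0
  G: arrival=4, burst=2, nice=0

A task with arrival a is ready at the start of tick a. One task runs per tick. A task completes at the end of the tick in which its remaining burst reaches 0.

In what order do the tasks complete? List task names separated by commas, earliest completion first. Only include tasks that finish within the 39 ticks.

completion order = A, D, E, F, G, B, C

t=0: ready={A,C} → run A
t=1: ready={A,C,D,E} → run A
t=2: ready={A,B,C,D,E} → run A
t=3: ready={A,B,C,D,E,F} → run A
t=4: ready={B,C,D,E,F,G} → run D
t=5: ready={B,C,D,E,F,G} → run D
t=6: ready={B,C,D,E,F,G} → run D
t=7: ready={B,C,D,E,F,G} → run D
t=8: ready={B,C,D,E,F,G} → run D
t=9: ready={B,C,D,E,F,G} → run D
t=10: ready={B,C,E,F,G} → run E
t=11: ready={B,C,E,F,G} → run E
t=12: ready={B,C,E,F,G} → run E
t=13: ready={B,C,F,G} → run F
t=14: ready={B,C,F,G} → run F
t=15: ready={B,C,F,G} → run F
t=16: ready={B,C,F,G} → run F
t=17: ready={B,C,F,G} → run F
t=18: ready={B,C,F,G} → run F
t=19: ready={B,C,F,G} → run F
t=20: ready={B,C,G} → run G
t=21: ready={B,C,G} → run G
t=22: ready={B,C} → run B
t=23: ready={B,C} → run B
t=24: ready={B,C} → run B
t=25: ready={B,C} → run B
t=26: ready={B,C} → run B
t=27: ready={C} → run C
t=28: ready={C} → run C
t=29: ready={C} → run C
t=30: ready={C} → run C
t=31: ready={C} → run C
t=32: ready={C} → run C
t=33: ready={C} → run C
t=34: ready={C} → run C
t=35: (idle)
t=36: (idle)
t=37: (idle)
t=38: (idle)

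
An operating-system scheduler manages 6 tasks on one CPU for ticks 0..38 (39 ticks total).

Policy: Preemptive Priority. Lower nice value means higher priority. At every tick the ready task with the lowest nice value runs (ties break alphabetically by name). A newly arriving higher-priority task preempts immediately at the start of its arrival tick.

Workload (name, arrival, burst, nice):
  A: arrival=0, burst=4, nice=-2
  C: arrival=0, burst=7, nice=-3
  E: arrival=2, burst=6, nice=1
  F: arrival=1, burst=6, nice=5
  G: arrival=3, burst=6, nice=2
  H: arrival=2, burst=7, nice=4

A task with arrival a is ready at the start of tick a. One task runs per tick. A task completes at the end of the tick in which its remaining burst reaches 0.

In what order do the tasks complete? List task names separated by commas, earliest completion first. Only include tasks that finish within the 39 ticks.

t=0: ready={A,C} → run C
t=1: ready={A,C,F} → run C
t=2: ready={A,C,E,F,H} → run C
t=3: ready={A,C,E,F,G,H} → run C
t=4: ready={A,C,E,F,G,H} → run C
t=5: ready={A,C,E,F,G,H} → run C
t=6: ready={A,C,E,F,G,H} → run C
t=7: ready={A,E,F,G,H} → run A
t=8: ready={A,E,F,G,H} → run A
t=9: ready={A,E,F,G,H} → run A
t=10: ready={A,E,F,G,H} → run A
t=11: ready={E,F,G,H} → run E
t=12: ready={E,F,G,H} → run E
t=13: ready={E,F,G,H} → run E
t=14: ready={E,F,G,H} → run E
t=15: ready={E,F,G,H} → run E
t=16: ready={E,F,G,H} → run E
t=17: ready={F,G,H} → run G
t=18: ready={F,G,H} → run G
t=19: ready={F,G,H} → run G
t=20: ready={F,G,H} → run G
t=21: ready={F,G,H} → run G
t=22: ready={F,G,H} → run G
t=23: ready={F,H} → run H
t=24: ready={F,H} → run H
t=25: ready={F,H} → run H
t=26: ready={F,H} → run H
t=27: ready={F,H} → run H
t=28: ready={F,H} → run H
t=29: ready={F,H} → run H
t=30: ready={F} → run F
t=31: ready={F} → run F
t=32: ready={F} → run F
t=33: ready={F} → run F
t=34: ready={F} → run F
t=35: ready={F} → run F
t=36: (idle)
t=37: (idle)
t=38: (idle)

completion order = C, A, E, G, H, F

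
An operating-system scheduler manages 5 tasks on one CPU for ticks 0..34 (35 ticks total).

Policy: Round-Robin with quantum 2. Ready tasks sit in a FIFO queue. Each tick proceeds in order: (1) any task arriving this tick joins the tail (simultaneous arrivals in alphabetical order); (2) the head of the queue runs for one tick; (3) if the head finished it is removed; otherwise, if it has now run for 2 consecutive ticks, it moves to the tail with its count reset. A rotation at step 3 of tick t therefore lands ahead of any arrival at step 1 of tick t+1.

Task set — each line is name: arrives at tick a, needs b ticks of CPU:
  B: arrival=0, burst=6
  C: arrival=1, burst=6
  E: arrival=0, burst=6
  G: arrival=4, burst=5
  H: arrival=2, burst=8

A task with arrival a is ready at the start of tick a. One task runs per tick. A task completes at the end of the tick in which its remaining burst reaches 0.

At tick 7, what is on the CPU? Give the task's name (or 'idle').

running at tick 7 = B

t=0: queue=[B,E] q_used=0 → run B
t=1: queue=[B,E,C] q_used=1 → run B
t=2: queue=[E,C,B,H] q_used=0 → run E
t=3: queue=[E,C,B,H] q_used=1 → run E
t=4: queue=[C,B,H,E,G] q_used=0 → run C
t=5: queue=[C,B,H,E,G] q_used=1 → run C
t=6: queue=[B,H,E,G,C] q_used=0 → run B
t=7: queue=[B,H,E,G,C] q_used=1 → run B
t=8: queue=[H,E,G,C,B] q_used=0 → run H
t=9: queue=[H,E,G,C,B] q_used=1 → run H
t=10: queue=[E,G,C,B,H] q_used=0 → run E
t=11: queue=[E,G,C,B,H] q_used=1 → run E
t=12: queue=[G,C,B,H,E] q_used=0 → run G
t=13: queue=[G,C,B,H,E] q_used=1 → run G
t=14: queue=[C,B,H,E,G] q_used=0 → run C
t=15: queue=[C,B,H,E,G] q_used=1 → run C
t=16: queue=[B,H,E,G,C] q_used=0 → run B
t=17: queue=[B,H,E,G,C] q_used=1 → run B
t=18: queue=[H,E,G,C] q_used=0 → run H
t=19: queue=[H,E,G,C] q_used=1 → run H
t=20: queue=[E,G,C,H] q_used=0 → run E
t=21: queue=[E,G,C,H] q_used=1 → run E
t=22: queue=[G,C,H] q_used=0 → run G
t=23: queue=[G,C,H] q_used=1 → run G
t=24: queue=[C,H,G] q_used=0 → run C
t=25: queue=[C,H,G] q_used=1 → run C
t=26: queue=[H,G] q_used=0 → run H
t=27: queue=[H,G] q_used=1 → run H
t=28: queue=[G,H] q_used=0 → run G
t=29: queue=[H] q_used=0 → run H
t=30: queue=[H] q_used=1 → run H
t=31: (idle)
t=32: (idle)
t=33: (idle)
t=34: (idle)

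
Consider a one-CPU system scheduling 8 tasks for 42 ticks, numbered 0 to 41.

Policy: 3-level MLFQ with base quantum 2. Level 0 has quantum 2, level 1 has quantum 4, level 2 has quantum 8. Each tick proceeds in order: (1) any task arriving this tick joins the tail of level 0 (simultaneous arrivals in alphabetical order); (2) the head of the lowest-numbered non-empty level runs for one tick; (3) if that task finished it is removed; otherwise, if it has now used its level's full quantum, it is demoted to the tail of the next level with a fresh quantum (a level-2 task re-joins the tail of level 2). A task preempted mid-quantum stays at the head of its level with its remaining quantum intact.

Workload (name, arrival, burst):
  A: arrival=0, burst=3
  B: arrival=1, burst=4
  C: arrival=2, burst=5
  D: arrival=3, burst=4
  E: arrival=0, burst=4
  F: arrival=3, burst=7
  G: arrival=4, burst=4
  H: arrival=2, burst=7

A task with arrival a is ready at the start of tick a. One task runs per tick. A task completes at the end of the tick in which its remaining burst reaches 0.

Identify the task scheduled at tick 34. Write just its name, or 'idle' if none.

t=0: L0/L1/L2 = AE/-/- → run A
t=1: L0/L1/L2 = AEB/-/- → run A
t=2: L0/L1/L2 = EBCH/A/- → run E
t=3: L0/L1/L2 = EBCHDF/A/- → run E
t=4: L0/L1/L2 = BCHDFG/AE/- → run B
t=5: L0/L1/L2 = BCHDFG/AE/- → run B
t=6: L0/L1/L2 = CHDFG/AEB/- → run C
t=7: L0/L1/L2 = CHDFG/AEB/- → run C
t=8: L0/L1/L2 = HDFG/AEBC/- → run H
t=9: L0/L1/L2 = HDFG/AEBC/- → run H
t=10: L0/L1/L2 = DFG/AEBCH/- → run D
t=11: L0/L1/L2 = DFG/AEBCH/- → run D
t=12: L0/L1/L2 = FG/AEBCHD/- → run F
t=13: L0/L1/L2 = FG/AEBCHD/- → run F
t=14: L0/L1/L2 = G/AEBCHDF/- → run G
t=15: L0/L1/L2 = G/AEBCHDF/- → run G
t=16: L0/L1/L2 = -/AEBCHDFG/- → run A
t=17: L0/L1/L2 = -/EBCHDFG/- → run E
t=18: L0/L1/L2 = -/EBCHDFG/- → run E
t=19: L0/L1/L2 = -/BCHDFG/- → run B
t=20: L0/L1/L2 = -/BCHDFG/- → run B
t=21: L0/L1/L2 = -/CHDFG/- → run C
t=22: L0/L1/L2 = -/CHDFG/- → run C
t=23: L0/L1/L2 = -/CHDFG/- → run C
t=24: L0/L1/L2 = -/HDFG/- → run H
t=25: L0/L1/L2 = -/HDFG/- → run H
t=26: L0/L1/L2 = -/HDFG/- → run H
t=27: L0/L1/L2 = -/HDFG/- → run H
t=28: L0/L1/L2 = -/DFG/H → run D
t=29: L0/L1/L2 = -/DFG/H → run D
t=30: L0/L1/L2 = -/FG/H → run F
t=31: L0/L1/L2 = -/FG/H → run F
t=32: L0/L1/L2 = -/FG/H → run F
t=33: L0/L1/L2 = -/FG/H → run F
t=34: L0/L1/L2 = -/G/HF → run G
t=35: L0/L1/L2 = -/G/HF → run G
t=36: L0/L1/L2 = -/-/HF → run H
t=37: L0/L1/L2 = -/-/F → run F
t=38: (idle)
t=39: (idle)
t=40: (idle)
t=41: (idle)

running at tick 34 = G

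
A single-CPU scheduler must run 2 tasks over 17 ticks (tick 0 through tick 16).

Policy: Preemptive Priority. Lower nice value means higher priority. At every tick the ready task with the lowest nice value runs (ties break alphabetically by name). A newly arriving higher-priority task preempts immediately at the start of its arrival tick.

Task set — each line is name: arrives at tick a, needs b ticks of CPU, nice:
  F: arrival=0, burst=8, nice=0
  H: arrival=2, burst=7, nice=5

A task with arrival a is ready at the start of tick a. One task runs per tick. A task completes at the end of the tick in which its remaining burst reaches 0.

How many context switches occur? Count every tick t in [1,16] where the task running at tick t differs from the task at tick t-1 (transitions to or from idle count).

t=0: ready={F} → run F
t=1: ready={F} → run F
t=2: ready={F,H} → run F
t=3: ready={F,H} → run F
t=4: ready={F,H} → run F
t=5: ready={F,H} → run F
t=6: ready={F,H} → run F
t=7: ready={F,H} → run F
t=8: ready={H} → run H
t=9: ready={H} → run H
t=10: ready={H} → run H
t=11: ready={H} → run H
t=12: ready={H} → run H
t=13: ready={H} → run H
t=14: ready={H} → run H
t=15: (idle)
t=16: (idle)

context switches = 2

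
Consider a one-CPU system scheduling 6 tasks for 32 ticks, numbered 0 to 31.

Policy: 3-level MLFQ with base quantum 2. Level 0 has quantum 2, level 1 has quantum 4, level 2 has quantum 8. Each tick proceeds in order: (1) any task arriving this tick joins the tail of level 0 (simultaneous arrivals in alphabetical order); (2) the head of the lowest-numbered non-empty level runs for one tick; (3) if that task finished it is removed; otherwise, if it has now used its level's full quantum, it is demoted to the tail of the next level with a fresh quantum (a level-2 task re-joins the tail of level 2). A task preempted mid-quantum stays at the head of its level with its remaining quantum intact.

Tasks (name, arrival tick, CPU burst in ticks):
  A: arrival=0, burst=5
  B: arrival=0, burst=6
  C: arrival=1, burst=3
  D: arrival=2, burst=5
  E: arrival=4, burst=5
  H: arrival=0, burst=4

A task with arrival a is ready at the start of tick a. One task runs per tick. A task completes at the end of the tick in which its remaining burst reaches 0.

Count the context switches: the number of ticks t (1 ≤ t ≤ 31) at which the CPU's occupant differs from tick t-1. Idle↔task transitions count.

context switches = 12

t=0: L0/L1/L2 = ABH/-/- → run A
t=1: L0/L1/L2 = ABHC/-/- → run A
t=2: L0/L1/L2 = BHCD/A/- → run B
t=3: L0/L1/L2 = BHCD/A/- → run B
t=4: L0/L1/L2 = HCDE/AB/- → run H
t=5: L0/L1/L2 = HCDE/AB/- → run H
t=6: L0/L1/L2 = CDE/ABH/- → run C
t=7: L0/L1/L2 = CDE/ABH/- → run C
t=8: L0/L1/L2 = DE/ABHC/- → run D
t=9: L0/L1/L2 = DE/ABHC/- → run D
t=10: L0/L1/L2 = E/ABHCD/- → run E
t=11: L0/L1/L2 = E/ABHCD/- → run E
t=12: L0/L1/L2 = -/ABHCDE/- → run A
t=13: L0/L1/L2 = -/ABHCDE/- → run A
t=14: L0/L1/L2 = -/ABHCDE/- → run A
t=15: L0/L1/L2 = -/BHCDE/- → run B
t=16: L0/L1/L2 = -/BHCDE/- → run B
t=17: L0/L1/L2 = -/BHCDE/- → run B
t=18: L0/L1/L2 = -/BHCDE/- → run B
t=19: L0/L1/L2 = -/HCDE/- → run H
t=20: L0/L1/L2 = -/HCDE/- → run H
t=21: L0/L1/L2 = -/CDE/- → run C
t=22: L0/L1/L2 = -/DE/- → run D
t=23: L0/L1/L2 = -/DE/- → run D
t=24: L0/L1/L2 = -/DE/- → run D
t=25: L0/L1/L2 = -/E/- → run E
t=26: L0/L1/L2 = -/E/- → run E
t=27: L0/L1/L2 = -/E/- → run E
t=28: (idle)
t=29: (idle)
t=30: (idle)
t=31: (idle)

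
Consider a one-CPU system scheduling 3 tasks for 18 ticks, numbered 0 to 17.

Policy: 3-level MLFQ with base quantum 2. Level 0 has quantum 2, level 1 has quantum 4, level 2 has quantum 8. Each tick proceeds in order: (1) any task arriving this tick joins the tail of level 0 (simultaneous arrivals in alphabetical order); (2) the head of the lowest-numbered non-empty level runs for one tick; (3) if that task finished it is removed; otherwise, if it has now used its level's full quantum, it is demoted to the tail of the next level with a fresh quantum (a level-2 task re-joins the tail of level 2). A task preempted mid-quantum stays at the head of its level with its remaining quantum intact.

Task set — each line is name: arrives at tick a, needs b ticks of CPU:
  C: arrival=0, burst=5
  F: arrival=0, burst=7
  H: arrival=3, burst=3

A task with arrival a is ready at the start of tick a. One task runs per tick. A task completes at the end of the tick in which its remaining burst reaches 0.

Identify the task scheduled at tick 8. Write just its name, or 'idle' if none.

running at tick 8 = C

t=0: L0/L1/L2 = CF/-/- → run C
t=1: L0/L1/L2 = CF/-/- → run C
t=2: L0/L1/L2 = F/C/- → run F
t=3: L0/L1/L2 = FH/C/- → run F
t=4: L0/L1/L2 = H/CF/- → run H
t=5: L0/L1/L2 = H/CF/- → run H
t=6: L0/L1/L2 = -/CFH/- → run C
t=7: L0/L1/L2 = -/CFH/- → run C
t=8: L0/L1/L2 = -/CFH/- → run C
t=9: L0/L1/L2 = -/FH/- → run F
t=10: L0/L1/L2 = -/FH/- → run F
t=11: L0/L1/L2 = -/FH/- → run F
t=12: L0/L1/L2 = -/FH/- → run F
t=13: L0/L1/L2 = -/H/F → run H
t=14: L0/L1/L2 = -/-/F → run F
t=15: (idle)
t=16: (idle)
t=17: (idle)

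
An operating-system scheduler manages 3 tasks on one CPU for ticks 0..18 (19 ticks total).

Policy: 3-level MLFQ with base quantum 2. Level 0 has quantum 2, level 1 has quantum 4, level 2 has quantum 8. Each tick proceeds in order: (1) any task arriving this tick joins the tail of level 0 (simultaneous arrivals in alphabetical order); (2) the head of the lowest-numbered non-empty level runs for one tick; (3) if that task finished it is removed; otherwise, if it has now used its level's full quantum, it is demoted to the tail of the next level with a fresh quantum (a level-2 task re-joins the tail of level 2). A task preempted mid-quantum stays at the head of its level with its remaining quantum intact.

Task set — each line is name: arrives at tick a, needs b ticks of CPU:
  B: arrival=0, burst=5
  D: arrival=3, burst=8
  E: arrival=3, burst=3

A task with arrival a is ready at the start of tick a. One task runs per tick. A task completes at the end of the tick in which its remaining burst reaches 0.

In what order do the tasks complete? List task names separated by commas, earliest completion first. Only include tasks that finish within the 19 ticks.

t=0: L0/L1/L2 = B/-/- → run B
t=1: L0/L1/L2 = B/-/- → run B
t=2: L0/L1/L2 = -/B/- → run B
t=3: L0/L1/L2 = DE/B/- → run D
t=4: L0/L1/L2 = DE/B/- → run D
t=5: L0/L1/L2 = E/BD/- → run E
t=6: L0/L1/L2 = E/BD/- → run E
t=7: L0/L1/L2 = -/BDE/- → run B
t=8: L0/L1/L2 = -/BDE/- → run B
t=9: L0/L1/L2 = -/DE/- → run D
t=10: L0/L1/L2 = -/DE/- → run D
t=11: L0/L1/L2 = -/DE/- → run D
t=12: L0/L1/L2 = -/DE/- → run D
t=13: L0/L1/L2 = -/E/D → run E
t=14: L0/L1/L2 = -/-/D → run D
t=15: L0/L1/L2 = -/-/D → run D
t=16: (idle)
t=17: (idle)
t=18: (idle)

completion order = B, E, D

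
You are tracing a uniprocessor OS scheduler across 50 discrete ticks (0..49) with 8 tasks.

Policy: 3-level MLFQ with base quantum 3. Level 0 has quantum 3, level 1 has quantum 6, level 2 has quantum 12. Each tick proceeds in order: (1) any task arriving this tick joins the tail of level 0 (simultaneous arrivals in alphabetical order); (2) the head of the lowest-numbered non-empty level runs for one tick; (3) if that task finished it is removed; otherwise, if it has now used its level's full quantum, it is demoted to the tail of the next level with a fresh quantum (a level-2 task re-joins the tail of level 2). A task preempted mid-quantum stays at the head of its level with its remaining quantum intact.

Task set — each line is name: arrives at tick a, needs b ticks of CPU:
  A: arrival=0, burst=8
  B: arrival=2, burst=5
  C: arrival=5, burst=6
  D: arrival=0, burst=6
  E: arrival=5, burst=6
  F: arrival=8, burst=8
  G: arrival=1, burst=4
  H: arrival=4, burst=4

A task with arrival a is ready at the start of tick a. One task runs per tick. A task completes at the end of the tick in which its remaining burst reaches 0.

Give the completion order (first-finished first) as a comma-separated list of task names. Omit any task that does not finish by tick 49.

t=0: L0/L1/L2 = AD/-/- → run A
t=1: L0/L1/L2 = ADG/-/- → run A
t=2: L0/L1/L2 = ADGB/-/- → run A
t=3: L0/L1/L2 = DGB/A/- → run D
t=4: L0/L1/L2 = DGBH/A/- → run D
t=5: L0/L1/L2 = DGBHCE/A/- → run D
t=6: L0/L1/L2 = GBHCE/AD/- → run G
t=7: L0/L1/L2 = GBHCE/AD/- → run G
t=8: L0/L1/L2 = GBHCEF/AD/- → run G
t=9: L0/L1/L2 = BHCEF/ADG/- → run B
t=10: L0/L1/L2 = BHCEF/ADG/- → run B
t=11: L0/L1/L2 = BHCEF/ADG/- → run B
t=12: L0/L1/L2 = HCEF/ADGB/- → run H
t=13: L0/L1/L2 = HCEF/ADGB/- → run H
t=14: L0/L1/L2 = HCEF/ADGB/- → run H
t=15: L0/L1/L2 = CEF/ADGBH/- → run C
t=16: L0/L1/L2 = CEF/ADGBH/- → run C
t=17: L0/L1/L2 = CEF/ADGBH/- → run C
t=18: L0/L1/L2 = EF/ADGBHC/- → run E
t=19: L0/L1/L2 = EF/ADGBHC/- → run E
t=20: L0/L1/L2 = EF/ADGBHC/- → run E
t=21: L0/L1/L2 = F/ADGBHCE/- → run F
t=22: L0/L1/L2 = F/ADGBHCE/- → run F
t=23: L0/L1/L2 = F/ADGBHCE/- → run F
t=24: L0/L1/L2 = -/ADGBHCEF/- → run A
t=25: L0/L1/L2 = -/ADGBHCEF/- → run A
t=26: L0/L1/L2 = -/ADGBHCEF/- → run A
t=27: L0/L1/L2 = -/ADGBHCEF/- → run A
t=28: L0/L1/L2 = -/ADGBHCEF/- → run A
t=29: L0/L1/L2 = -/DGBHCEF/- → run D
t=30: L0/L1/L2 = -/DGBHCEF/- → run D
t=31: L0/L1/L2 = -/DGBHCEF/- → run D
t=32: L0/L1/L2 = -/GBHCEF/- → run G
t=33: L0/L1/L2 = -/BHCEF/- → run B
t=34: L0/L1/L2 = -/BHCEF/- → run B
t=35: L0/L1/L2 = -/HCEF/- → run H
t=36: L0/L1/L2 = -/CEF/- → run C
t=37: L0/L1/L2 = -/CEF/- → run C
t=38: L0/L1/L2 = -/CEF/- → run C
t=39: L0/L1/L2 = -/EF/- → run E
t=40: L0/L1/L2 = -/EF/- → run E
t=41: L0/L1/L2 = -/EF/- → run E
t=42: L0/L1/L2 = -/F/- → run F
t=43: L0/L1/L2 = -/F/- → run F
t=44: L0/L1/L2 = -/F/- → run F
t=45: L0/L1/L2 = -/F/- → run F
t=46: L0/L1/L2 = -/F/- → run F
t=47: (idle)
t=48: (idle)
t=49: (idle)

completion order = A, D, G, B, H, C, E, F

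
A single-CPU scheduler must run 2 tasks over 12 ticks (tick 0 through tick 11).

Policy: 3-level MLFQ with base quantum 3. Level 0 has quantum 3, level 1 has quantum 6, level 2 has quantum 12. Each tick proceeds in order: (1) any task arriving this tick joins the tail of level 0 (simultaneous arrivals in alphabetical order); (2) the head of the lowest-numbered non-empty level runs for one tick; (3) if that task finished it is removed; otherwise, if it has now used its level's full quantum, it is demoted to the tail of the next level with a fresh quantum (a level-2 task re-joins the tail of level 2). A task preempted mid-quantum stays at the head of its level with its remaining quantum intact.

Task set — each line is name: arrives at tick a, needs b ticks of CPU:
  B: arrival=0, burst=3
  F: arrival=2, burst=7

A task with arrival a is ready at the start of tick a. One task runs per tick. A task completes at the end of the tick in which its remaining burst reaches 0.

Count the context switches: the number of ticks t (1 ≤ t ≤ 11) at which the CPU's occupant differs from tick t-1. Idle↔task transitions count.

t=0: L0/L1/L2 = B/-/- → run B
t=1: L0/L1/L2 = B/-/- → run B
t=2: L0/L1/L2 = BF/-/- → run B
t=3: L0/L1/L2 = F/-/- → run F
t=4: L0/L1/L2 = F/-/- → run F
t=5: L0/L1/L2 = F/-/- → run F
t=6: L0/L1/L2 = -/F/- → run F
t=7: L0/L1/L2 = -/F/- → run F
t=8: L0/L1/L2 = -/F/- → run F
t=9: L0/L1/L2 = -/F/- → run F
t=10: (idle)
t=11: (idle)

context switches = 2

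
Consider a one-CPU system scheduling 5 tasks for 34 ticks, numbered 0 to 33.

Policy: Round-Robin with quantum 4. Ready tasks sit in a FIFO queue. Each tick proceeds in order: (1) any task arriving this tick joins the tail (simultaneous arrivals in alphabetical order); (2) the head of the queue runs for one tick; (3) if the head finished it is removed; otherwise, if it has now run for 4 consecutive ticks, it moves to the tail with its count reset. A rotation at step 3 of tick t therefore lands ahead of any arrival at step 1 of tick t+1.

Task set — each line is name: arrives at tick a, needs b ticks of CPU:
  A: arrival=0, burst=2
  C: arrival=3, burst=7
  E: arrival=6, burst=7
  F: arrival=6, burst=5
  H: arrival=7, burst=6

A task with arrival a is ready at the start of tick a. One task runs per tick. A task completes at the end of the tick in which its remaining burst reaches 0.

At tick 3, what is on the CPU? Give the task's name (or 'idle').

t=0: queue=[A] q_used=0 → run A
t=1: queue=[A] q_used=1 → run A
t=2: (idle)
t=3: queue=[C] q_used=0 → run C
t=4: queue=[C] q_used=1 → run C
t=5: queue=[C] q_used=2 → run C
t=6: queue=[C,E,F] q_used=3 → run C
t=7: queue=[E,F,C,H] q_used=0 → run E
t=8: queue=[E,F,C,H] q_used=1 → run E
t=9: queue=[E,F,C,H] q_used=2 → run E
t=10: queue=[E,F,C,H] q_used=3 → run E
t=11: queue=[F,C,H,E] q_used=0 → run F
t=12: queue=[F,C,H,E] q_used=1 → run F
t=13: queue=[F,C,H,E] q_used=2 → run F
t=14: queue=[F,C,H,E] q_used=3 → run F
t=15: queue=[C,H,E,F] q_used=0 → run C
t=16: queue=[C,H,E,F] q_used=1 → run C
t=17: queue=[C,H,E,F] q_used=2 → run C
t=18: queue=[H,E,F] q_used=0 → run H
t=19: queue=[H,E,F] q_used=1 → run H
t=20: queue=[H,E,F] q_used=2 → run H
t=21: queue=[H,E,F] q_used=3 → run H
t=22: queue=[E,F,H] q_used=0 → run E
t=23: queue=[E,F,H] q_used=1 → run E
t=24: queue=[E,F,H] q_used=2 → run E
t=25: queue=[F,H] q_used=0 → run F
t=26: queue=[H] q_used=0 → run H
t=27: queue=[H] q_used=1 → run H
t=28: (idle)
t=29: (idle)
t=30: (idle)
t=31: (idle)
t=32: (idle)
t=33: (idle)

running at tick 3 = C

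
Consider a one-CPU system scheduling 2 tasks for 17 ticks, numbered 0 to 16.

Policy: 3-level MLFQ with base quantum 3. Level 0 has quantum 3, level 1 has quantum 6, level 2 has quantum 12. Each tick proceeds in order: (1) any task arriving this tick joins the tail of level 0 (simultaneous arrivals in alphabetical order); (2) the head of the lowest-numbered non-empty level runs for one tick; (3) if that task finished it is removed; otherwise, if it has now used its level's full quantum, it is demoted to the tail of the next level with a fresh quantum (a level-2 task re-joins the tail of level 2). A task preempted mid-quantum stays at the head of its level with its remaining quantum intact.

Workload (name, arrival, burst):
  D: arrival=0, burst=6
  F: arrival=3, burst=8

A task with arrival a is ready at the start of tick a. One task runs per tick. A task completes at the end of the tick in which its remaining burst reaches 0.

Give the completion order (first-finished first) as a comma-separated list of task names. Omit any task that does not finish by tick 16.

t=0: L0/L1/L2 = D/-/- → run D
t=1: L0/L1/L2 = D/-/- → run D
t=2: L0/L1/L2 = D/-/- → run D
t=3: L0/L1/L2 = F/D/- → run F
t=4: L0/L1/L2 = F/D/- → run F
t=5: L0/L1/L2 = F/D/- → run F
t=6: L0/L1/L2 = -/DF/- → run D
t=7: L0/L1/L2 = -/DF/- → run D
t=8: L0/L1/L2 = -/DF/- → run D
t=9: L0/L1/L2 = -/F/- → run F
t=10: L0/L1/L2 = -/F/- → run F
t=11: L0/L1/L2 = -/F/- → run F
t=12: L0/L1/L2 = -/F/- → run F
t=13: L0/L1/L2 = -/F/- → run F
t=14: (idle)
t=15: (idle)
t=16: (idle)

completion order = D, F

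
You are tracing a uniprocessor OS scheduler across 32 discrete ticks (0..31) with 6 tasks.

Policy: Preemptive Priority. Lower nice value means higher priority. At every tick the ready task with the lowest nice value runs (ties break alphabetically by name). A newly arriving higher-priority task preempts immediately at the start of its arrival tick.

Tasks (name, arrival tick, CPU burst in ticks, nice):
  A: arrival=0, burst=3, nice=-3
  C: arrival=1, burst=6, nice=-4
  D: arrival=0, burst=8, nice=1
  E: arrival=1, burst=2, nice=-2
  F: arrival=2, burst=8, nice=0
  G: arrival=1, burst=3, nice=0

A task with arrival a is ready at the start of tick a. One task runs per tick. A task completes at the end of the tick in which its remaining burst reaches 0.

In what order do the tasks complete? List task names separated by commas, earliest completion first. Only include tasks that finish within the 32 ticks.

t=0: ready={A,D} → run A
t=1: ready={A,C,D,E,G} → run C
t=2: ready={A,C,D,E,F,G} → run C
t=3: ready={A,C,D,E,F,G} → run C
t=4: ready={A,C,D,E,F,G} → run C
t=5: ready={A,C,D,E,F,G} → run C
t=6: ready={A,C,D,E,F,G} → run C
t=7: ready={A,D,E,F,G} → run A
t=8: ready={A,D,E,F,G} → run A
t=9: ready={D,E,F,G} → run E
t=10: ready={D,E,F,G} → run E
t=11: ready={D,F,G} → run F
t=12: ready={D,F,G} → run F
t=13: ready={D,F,G} → run F
t=14: ready={D,F,G} → run F
t=15: ready={D,F,G} → run F
t=16: ready={D,F,G} → run F
t=17: ready={D,F,G} → run F
t=18: ready={D,F,G} → run F
t=19: ready={D,G} → run G
t=20: ready={D,G} → run G
t=21: ready={D,G} → run G
t=22: ready={D} → run D
t=23: ready={D} → run D
t=24: ready={D} → run D
t=25: ready={D} → run D
t=26: ready={D} → run D
t=27: ready={D} → run D
t=28: ready={D} → run D
t=29: ready={D} → run D
t=30: (idle)
t=31: (idle)

completion order = C, A, E, F, G, D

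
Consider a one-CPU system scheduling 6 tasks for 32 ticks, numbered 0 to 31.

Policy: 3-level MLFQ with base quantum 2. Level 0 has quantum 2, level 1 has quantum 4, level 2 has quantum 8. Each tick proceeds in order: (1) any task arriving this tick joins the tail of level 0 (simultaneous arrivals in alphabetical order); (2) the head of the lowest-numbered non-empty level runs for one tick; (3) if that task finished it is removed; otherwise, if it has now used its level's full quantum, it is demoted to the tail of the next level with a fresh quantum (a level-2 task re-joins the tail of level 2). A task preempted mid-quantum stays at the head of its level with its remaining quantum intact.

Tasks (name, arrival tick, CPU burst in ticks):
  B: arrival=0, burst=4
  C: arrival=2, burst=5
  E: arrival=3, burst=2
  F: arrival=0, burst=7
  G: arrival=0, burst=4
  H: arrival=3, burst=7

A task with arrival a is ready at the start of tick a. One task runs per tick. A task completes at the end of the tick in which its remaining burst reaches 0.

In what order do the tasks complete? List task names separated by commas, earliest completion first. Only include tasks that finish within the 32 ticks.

t=0: L0/L1/L2 = BFG/-/- → run B
t=1: L0/L1/L2 = BFG/-/- → run B
t=2: L0/L1/L2 = FGC/B/- → run F
t=3: L0/L1/L2 = FGCEH/B/- → run F
t=4: L0/L1/L2 = GCEH/BF/- → run G
t=5: L0/L1/L2 = GCEH/BF/- → run G
t=6: L0/L1/L2 = CEH/BFG/- → run C
t=7: L0/L1/L2 = CEH/BFG/- → run C
t=8: L0/L1/L2 = EH/BFGC/- → run E
t=9: L0/L1/L2 = EH/BFGC/- → run E
t=10: L0/L1/L2 = H/BFGC/- → run H
t=11: L0/L1/L2 = H/BFGC/- → run H
t=12: L0/L1/L2 = -/BFGCH/- → run B
t=13: L0/L1/L2 = -/BFGCH/- → run B
t=14: L0/L1/L2 = -/FGCH/- → run F
t=15: L0/L1/L2 = -/FGCH/- → run F
t=16: L0/L1/L2 = -/FGCH/- → run F
t=17: L0/L1/L2 = -/FGCH/- → run F
t=18: L0/L1/L2 = -/GCH/F → run G
t=19: L0/L1/L2 = -/GCH/F → run G
t=20: L0/L1/L2 = -/CH/F → run C
t=21: L0/L1/L2 = -/CH/F → run C
t=22: L0/L1/L2 = -/CH/F → run C
t=23: L0/L1/L2 = -/H/F → run H
t=24: L0/L1/L2 = -/H/F → run H
t=25: L0/L1/L2 = -/H/F → run H
t=26: L0/L1/L2 = -/H/F → run H
t=27: L0/L1/L2 = -/-/FH → run F
t=28: L0/L1/L2 = -/-/H → run H
t=29: (idle)
t=30: (idle)
t=31: (idle)

completion order = E, B, G, C, F, H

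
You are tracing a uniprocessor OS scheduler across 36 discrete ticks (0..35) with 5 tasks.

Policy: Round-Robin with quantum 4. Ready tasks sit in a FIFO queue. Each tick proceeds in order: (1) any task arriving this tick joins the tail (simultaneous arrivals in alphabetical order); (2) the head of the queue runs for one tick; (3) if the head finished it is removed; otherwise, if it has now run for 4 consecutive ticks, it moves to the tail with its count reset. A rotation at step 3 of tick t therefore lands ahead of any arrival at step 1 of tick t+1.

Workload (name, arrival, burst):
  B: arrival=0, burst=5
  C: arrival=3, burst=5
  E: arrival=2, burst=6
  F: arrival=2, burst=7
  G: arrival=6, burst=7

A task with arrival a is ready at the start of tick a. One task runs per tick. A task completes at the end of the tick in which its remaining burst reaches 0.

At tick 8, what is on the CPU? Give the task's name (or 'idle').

running at tick 8 = F

t=0: queue=[B] q_used=0 → run B
t=1: queue=[B] q_used=1 → run B
t=2: queue=[B,E,F] q_used=2 → run B
t=3: queue=[B,E,F,C] q_used=3 → run B
t=4: queue=[E,F,C,B] q_used=0 → run E
t=5: queue=[E,F,C,B] q_used=1 → run E
t=6: queue=[E,F,C,B,G] q_used=2 → run E
t=7: queue=[E,F,C,B,G] q_used=3 → run E
t=8: queue=[F,C,B,G,E] q_used=0 → run F
t=9: queue=[F,C,B,G,E] q_used=1 → run F
t=10: queue=[F,C,B,G,E] q_used=2 → run F
t=11: queue=[F,C,B,G,E] q_used=3 → run F
t=12: queue=[C,B,G,E,F] q_used=0 → run C
t=13: queue=[C,B,G,E,F] q_used=1 → run C
t=14: queue=[C,B,G,E,F] q_used=2 → run C
t=15: queue=[C,B,G,E,F] q_used=3 → run C
t=16: queue=[B,G,E,F,C] q_used=0 → run B
t=17: queue=[G,E,F,C] q_used=0 → run G
t=18: queue=[G,E,F,C] q_used=1 → run G
t=19: queue=[G,E,F,C] q_used=2 → run G
t=20: queue=[G,E,F,C] q_used=3 → run G
t=21: queue=[E,F,C,G] q_used=0 → run E
t=22: queue=[E,F,C,G] q_used=1 → run E
t=23: queue=[F,C,G] q_used=0 → run F
t=24: queue=[F,C,G] q_used=1 → run F
t=25: queue=[F,C,G] q_used=2 → run F
t=26: queue=[C,G] q_used=0 → run C
t=27: queue=[G] q_used=0 → run G
t=28: queue=[G] q_used=1 → run G
t=29: queue=[G] q_used=2 → run G
t=30: (idle)
t=31: (idle)
t=32: (idle)
t=33: (idle)
t=34: (idle)
t=35: (idle)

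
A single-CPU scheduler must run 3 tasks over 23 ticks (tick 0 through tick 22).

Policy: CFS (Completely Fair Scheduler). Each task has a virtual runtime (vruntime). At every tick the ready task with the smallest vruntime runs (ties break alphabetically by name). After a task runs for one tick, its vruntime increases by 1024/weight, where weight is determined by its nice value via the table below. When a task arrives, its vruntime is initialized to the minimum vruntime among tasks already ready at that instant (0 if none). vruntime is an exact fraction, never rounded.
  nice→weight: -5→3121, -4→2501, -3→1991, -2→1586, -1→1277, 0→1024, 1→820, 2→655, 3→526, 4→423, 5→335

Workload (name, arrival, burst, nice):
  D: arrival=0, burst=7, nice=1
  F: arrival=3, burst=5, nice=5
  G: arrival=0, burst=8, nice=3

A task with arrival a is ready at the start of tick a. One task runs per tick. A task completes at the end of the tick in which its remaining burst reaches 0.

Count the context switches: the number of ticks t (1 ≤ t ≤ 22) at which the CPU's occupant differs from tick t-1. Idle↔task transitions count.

context switches = 17

t=0: vr[D=0 G=0] → run D
t=1: vr[D=256/205 G=0] → run G
t=2: vr[D=256/205 G=512/263] → run D
t=3: vr[D=512/205 F=512/263 G=512/263] → run F
t=4: vr[D=512/205 F=440832/88105 G=512/263] → run G
t=5: vr[D=512/205 F=440832/88105 G=1024/263] → run D
t=6: vr[D=768/205 F=440832/88105 G=1024/263] → run D
t=7: vr[D=1024/205 F=440832/88105 G=1024/263] → run G
t=8: vr[D=1024/205 F=440832/88105 G=1536/263] → run D
t=9: vr[D=256/41 F=440832/88105 G=1536/263] → run F
t=10: vr[D=256/41 F=710144/88105 G=1536/263] → run G
t=11: vr[D=256/41 F=710144/88105 G=2048/263] → run D
t=12: vr[D=1536/205 F=710144/88105 G=2048/263] → run D
t=13: vr[F=710144/88105 G=2048/263] → run G
t=14: vr[F=710144/88105 G=2560/263] → run F
t=15: vr[F=979456/88105 G=2560/263] → run G
t=16: vr[F=979456/88105 G=3072/263] → run F
t=17: vr[F=1248768/88105 G=3072/263] → run G
t=18: vr[F=1248768/88105 G=3584/263] → run G
t=19: vr[F=1248768/88105] → run F
t=20: (idle)
t=21: (idle)
t=22: (idle)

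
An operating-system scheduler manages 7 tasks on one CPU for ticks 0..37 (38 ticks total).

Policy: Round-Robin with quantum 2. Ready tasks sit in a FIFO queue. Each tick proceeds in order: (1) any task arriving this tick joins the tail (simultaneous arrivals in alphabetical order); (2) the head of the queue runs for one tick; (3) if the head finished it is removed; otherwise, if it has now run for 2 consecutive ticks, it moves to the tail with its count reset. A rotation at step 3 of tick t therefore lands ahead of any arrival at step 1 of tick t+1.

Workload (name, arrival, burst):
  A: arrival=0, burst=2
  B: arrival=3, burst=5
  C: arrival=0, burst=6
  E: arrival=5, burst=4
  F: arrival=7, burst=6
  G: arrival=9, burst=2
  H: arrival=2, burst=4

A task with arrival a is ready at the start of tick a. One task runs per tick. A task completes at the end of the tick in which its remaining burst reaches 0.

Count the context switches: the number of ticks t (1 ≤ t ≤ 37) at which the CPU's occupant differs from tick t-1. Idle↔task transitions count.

t=0: queue=[A,C] q_used=0 → run A
t=1: queue=[A,C] q_used=1 → run A
t=2: queue=[C,H] q_used=0 → run C
t=3: queue=[C,H,B] q_used=1 → run C
t=4: queue=[H,B,C] q_used=0 → run H
t=5: queue=[H,B,C,E] q_used=1 → run H
t=6: queue=[B,C,E,H] q_used=0 → run B
t=7: queue=[B,C,E,H,F] q_used=1 → run B
t=8: queue=[C,E,H,F,B] q_used=0 → run C
t=9: queue=[C,E,H,F,B,G] q_used=1 → run C
t=10: queue=[E,H,F,B,G,C] q_used=0 → run E
t=11: queue=[E,H,F,B,G,C] q_used=1 → run E
t=12: queue=[H,F,B,G,C,E] q_used=0 → run H
t=13: queue=[H,F,B,G,C,E] q_used=1 → run H
t=14: queue=[F,B,G,C,E] q_used=0 → run F
t=15: queue=[F,B,G,C,E] q_used=1 → run F
t=16: queue=[B,G,C,E,F] q_used=0 → run B
t=17: queue=[B,G,C,E,F] q_used=1 → run B
t=18: queue=[G,C,E,F,B] q_used=0 → run G
t=19: queue=[G,C,E,F,B] q_used=1 → run G
t=20: queue=[C,E,F,B] q_used=0 → run C
t=21: queue=[C,E,F,B] q_used=1 → run C
t=22: queue=[E,F,B] q_used=0 → run E
t=23: queue=[E,F,B] q_used=1 → run E
t=24: queue=[F,B] q_used=0 → run F
t=25: queue=[F,B] q_used=1 → run F
t=26: queue=[B,F] q_used=0 → run B
t=27: queue=[F] q_used=0 → run F
t=28: queue=[F] q_used=1 → run F
t=29: (idle)
t=30: (idle)
t=31: (idle)
t=32: (idle)
t=33: (idle)
t=34: (idle)
t=35: (idle)
t=36: (idle)
t=37: (idle)

context switches = 15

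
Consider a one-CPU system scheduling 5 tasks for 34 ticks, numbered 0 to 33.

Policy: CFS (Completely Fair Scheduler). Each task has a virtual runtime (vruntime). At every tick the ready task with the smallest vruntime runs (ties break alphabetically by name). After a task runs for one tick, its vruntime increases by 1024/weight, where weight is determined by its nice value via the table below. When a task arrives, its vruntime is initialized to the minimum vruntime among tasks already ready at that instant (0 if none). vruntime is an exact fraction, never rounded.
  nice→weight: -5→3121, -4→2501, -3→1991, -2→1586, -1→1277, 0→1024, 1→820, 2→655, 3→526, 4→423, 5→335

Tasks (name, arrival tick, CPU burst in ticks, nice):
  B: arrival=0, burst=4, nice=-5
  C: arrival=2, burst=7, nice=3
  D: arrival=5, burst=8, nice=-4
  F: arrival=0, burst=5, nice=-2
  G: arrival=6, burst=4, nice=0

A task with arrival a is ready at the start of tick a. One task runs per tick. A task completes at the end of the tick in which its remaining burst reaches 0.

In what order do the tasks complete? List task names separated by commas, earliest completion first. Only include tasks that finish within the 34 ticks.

t=0: vr[B=0 F=0] → run B
t=1: vr[B=1024/3121 F=0] → run F
t=2: vr[B=1024/3121 C=1024/3121 F=512/793] → run B
t=3: vr[B=2048/3121 C=1024/3121 F=512/793] → run C
t=4: vr[B=2048/3121 C=1867264/820823 F=512/793] → run F
t=5: vr[B=2048/3121 C=1867264/820823 D=2048/3121 F=1024/793] → run B
t=6: vr[B=3072/3121 C=1867264/820823 D=2048/3121 F=1024/793 G=2048/3121] → run D
t=7: vr[B=3072/3121 C=1867264/820823 D=8317952/7805621 F=1024/793 G=2048/3121] → run G
t=8: vr[B=3072/3121 C=1867264/820823 D=8317952/7805621 F=1024/793 G=5169/3121] → run B
t=9: vr[C=1867264/820823 D=8317952/7805621 F=1024/793 G=5169/3121] → run D
t=10: vr[C=1867264/820823 D=11513856/7805621 F=1024/793 G=5169/3121] → run F
t=11: vr[C=1867264/820823 D=11513856/7805621 F=1536/793 G=5169/3121] → run D
t=12: vr[C=1867264/820823 D=14709760/7805621 F=1536/793 G=5169/3121] → run G
t=13: vr[C=1867264/820823 D=14709760/7805621 F=1536/793 G=8290/3121] → run D
t=14: vr[C=1867264/820823 D=17905664/7805621 F=1536/793 G=8290/3121] → run F
t=15: vr[C=1867264/820823 D=17905664/7805621 F=2048/793 G=8290/3121] → run C
t=16: vr[C=3465216/820823 D=17905664/7805621 F=2048/793 G=8290/3121] → run D
t=17: vr[C=3465216/820823 D=21101568/7805621 F=2048/793 G=8290/3121] → run F
t=18: vr[C=3465216/820823 D=21101568/7805621 G=8290/3121] → run G
t=19: vr[C=3465216/820823 D=21101568/7805621 G=11411/3121] → run D
t=20: vr[C=3465216/820823 D=24297472/7805621 G=11411/3121] → run D
t=21: vr[C=3465216/820823 D=27493376/7805621 G=11411/3121] → run D
t=22: vr[C=3465216/820823 G=11411/3121] → run G
t=23: vr[C=3465216/820823] → run C
t=24: vr[C=5063168/820823] → run C
t=25: vr[C=6661120/820823] → run C
t=26: vr[C=8259072/820823] → run C
t=27: vr[C=9857024/820823] → run C
t=28: (idle)
t=29: (idle)
t=30: (idle)
t=31: (idle)
t=32: (idle)
t=33: (idle)

completion order = B, F, D, G, C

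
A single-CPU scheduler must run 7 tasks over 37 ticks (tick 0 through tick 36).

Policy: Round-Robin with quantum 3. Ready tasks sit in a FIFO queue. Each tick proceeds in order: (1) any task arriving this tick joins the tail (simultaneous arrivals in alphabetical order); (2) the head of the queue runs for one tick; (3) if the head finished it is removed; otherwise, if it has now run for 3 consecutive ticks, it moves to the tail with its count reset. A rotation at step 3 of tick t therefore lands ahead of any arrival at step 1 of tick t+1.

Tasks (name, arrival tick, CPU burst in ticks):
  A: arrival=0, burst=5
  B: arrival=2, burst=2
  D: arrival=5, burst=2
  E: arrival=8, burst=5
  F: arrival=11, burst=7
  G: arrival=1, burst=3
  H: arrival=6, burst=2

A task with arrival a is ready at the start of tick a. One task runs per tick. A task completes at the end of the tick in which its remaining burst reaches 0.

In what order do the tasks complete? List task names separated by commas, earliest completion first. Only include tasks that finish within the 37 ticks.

completion order = G, B, A, D, H, E, F

t=0: queue=[A] q_used=0 → run A
t=1: queue=[A,G] q_used=1 → run A
t=2: queue=[A,G,B] q_used=2 → run A
t=3: queue=[G,B,A] q_used=0 → run G
t=4: queue=[G,B,A] q_used=1 → run G
t=5: queue=[G,B,A,D] q_used=2 → run G
t=6: queue=[B,A,D,H] q_used=0 → run B
t=7: queue=[B,A,D,H] q_used=1 → run B
t=8: queue=[A,D,H,E] q_used=0 → run A
t=9: queue=[A,D,H,E] q_used=1 → run A
t=10: queue=[D,H,E] q_used=0 → run D
t=11: queue=[D,H,E,F] q_used=1 → run D
t=12: queue=[H,E,F] q_used=0 → run H
t=13: queue=[H,E,F] q_used=1 → run H
t=14: queue=[E,F] q_used=0 → run E
t=15: queue=[E,F] q_used=1 → run E
t=16: queue=[E,F] q_used=2 → run E
t=17: queue=[F,E] q_used=0 → run F
t=18: queue=[F,E] q_used=1 → run F
t=19: queue=[F,E] q_used=2 → run F
t=20: queue=[E,F] q_used=0 → run E
t=21: queue=[E,F] q_used=1 → run E
t=22: queue=[F] q_used=0 → run F
t=23: queue=[F] q_used=1 → run F
t=24: queue=[F] q_used=2 → run F
t=25: queue=[F] q_used=0 → run F
t=26: (idle)
t=27: (idle)
t=28: (idle)
t=29: (idle)
t=30: (idle)
t=31: (idle)
t=32: (idle)
t=33: (idle)
t=34: (idle)
t=35: (idle)
t=36: (idle)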